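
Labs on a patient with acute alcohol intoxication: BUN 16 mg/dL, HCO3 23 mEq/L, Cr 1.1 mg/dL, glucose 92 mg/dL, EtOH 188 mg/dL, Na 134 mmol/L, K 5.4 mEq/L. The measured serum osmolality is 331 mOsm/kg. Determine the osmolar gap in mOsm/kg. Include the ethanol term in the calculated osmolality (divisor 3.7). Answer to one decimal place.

1.4 mOsm/kg

Calculated osmolality = 2·Na + glucose/18 + BUN/2.8 + ethanol/3.7
= 2·134 + 92/18 + 16/2.8 + 188/3.7
= 268 + 5.11 + 5.71 + 50.81
= 329.63 mOsm/kg ≈ 329.6 mOsm/kg
Osmolar gap = measured − calculated = 331 − 329.6 = 1.4 mOsm/kg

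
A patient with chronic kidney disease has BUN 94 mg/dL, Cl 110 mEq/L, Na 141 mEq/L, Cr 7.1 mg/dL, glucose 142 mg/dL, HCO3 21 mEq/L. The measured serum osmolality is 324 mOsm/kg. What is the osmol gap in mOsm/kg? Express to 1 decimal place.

Calculated osmolality = 2·Na + glucose/18 + BUN/2.8
= 2·141 + 142/18 + 94/2.8
= 282 + 7.89 + 33.57
= 323.46 mOsm/kg ≈ 323.5 mOsm/kg
Osmolar gap = measured − calculated = 324 − 323.5 = 0.5 mOsm/kg

0.5 mOsm/kg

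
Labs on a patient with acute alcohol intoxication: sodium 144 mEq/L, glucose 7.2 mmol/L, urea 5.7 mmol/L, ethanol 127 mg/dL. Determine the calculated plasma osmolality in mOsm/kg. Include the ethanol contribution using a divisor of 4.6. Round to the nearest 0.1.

Calculated osmolality = 2·Na + glucose + urea + ethanol/4.6
= 2·144 + 7.2 + 5.7 + 127/4.6
= 288 + 7.20 + 5.70 + 27.61
= 328.51 mOsm/kg

328.5 mOsm/kg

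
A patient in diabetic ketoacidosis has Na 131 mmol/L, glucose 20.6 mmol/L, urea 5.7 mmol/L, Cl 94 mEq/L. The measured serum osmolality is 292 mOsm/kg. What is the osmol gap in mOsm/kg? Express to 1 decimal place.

3.7 mOsm/kg

Calculated osmolality = 2·Na + glucose + urea
= 2·131 + 20.6 + 5.7
= 262 + 20.60 + 5.70
= 288.3 mOsm/kg ≈ 288.3 mOsm/kg
Osmolar gap = measured − calculated = 292 − 288.3 = 3.7 mOsm/kg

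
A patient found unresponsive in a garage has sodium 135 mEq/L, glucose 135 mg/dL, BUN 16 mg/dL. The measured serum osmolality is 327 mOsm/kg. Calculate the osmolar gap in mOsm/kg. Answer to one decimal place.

Calculated osmolality = 2·Na + glucose/18 + BUN/2.8
= 2·135 + 135/18 + 16/2.8
= 270 + 7.50 + 5.71
= 283.21 mOsm/kg ≈ 283.2 mOsm/kg
Osmolar gap = measured − calculated = 327 − 283.2 = 43.8 mOsm/kg

43.8 mOsm/kg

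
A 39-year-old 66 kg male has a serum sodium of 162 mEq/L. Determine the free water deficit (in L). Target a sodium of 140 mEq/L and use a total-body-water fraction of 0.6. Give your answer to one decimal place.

6.2 L

TBW = 0.6 · 66 = 39.6 L
Free water deficit = TBW · (Na/140 − 1)
= 39.6 · (162/140 − 1)
= 39.6 · 0.1571
= 6.22 L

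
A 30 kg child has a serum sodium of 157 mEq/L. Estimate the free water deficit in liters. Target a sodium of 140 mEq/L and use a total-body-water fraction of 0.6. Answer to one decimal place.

2.2 L

TBW = 0.6 · 30 = 18 L
Free water deficit = TBW · (Na/140 − 1)
= 18 · (157/140 − 1)
= 18 · 0.1214
= 2.19 L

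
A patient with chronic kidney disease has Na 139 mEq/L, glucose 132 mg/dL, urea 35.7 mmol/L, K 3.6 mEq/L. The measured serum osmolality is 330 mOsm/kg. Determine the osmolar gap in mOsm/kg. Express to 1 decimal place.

9.0 mOsm/kg

Calculated osmolality = 2·Na + glucose/18 + urea
= 2·139 + 132/18 + 35.7
= 278 + 7.33 + 35.70
= 321.03 mOsm/kg ≈ 321.0 mOsm/kg
Osmolar gap = measured − calculated = 330 − 321.0 = 9.0 mOsm/kg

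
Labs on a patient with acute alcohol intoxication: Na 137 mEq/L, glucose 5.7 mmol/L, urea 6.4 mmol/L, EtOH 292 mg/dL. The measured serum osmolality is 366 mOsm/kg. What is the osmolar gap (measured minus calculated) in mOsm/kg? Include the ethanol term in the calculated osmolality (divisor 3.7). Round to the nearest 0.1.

Calculated osmolality = 2·Na + glucose + urea + ethanol/3.7
= 2·137 + 5.7 + 6.4 + 292/3.7
= 274 + 5.70 + 6.40 + 78.92
= 365.02 mOsm/kg ≈ 365.0 mOsm/kg
Osmolar gap = measured − calculated = 366 − 365.0 = 1.0 mOsm/kg

1.0 mOsm/kg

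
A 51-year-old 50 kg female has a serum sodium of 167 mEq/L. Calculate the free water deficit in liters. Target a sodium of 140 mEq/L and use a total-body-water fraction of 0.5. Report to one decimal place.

4.8 L

TBW = 0.5 · 50 = 25 L
Free water deficit = TBW · (Na/140 − 1)
= 25 · (167/140 − 1)
= 25 · 0.1929
= 4.82 L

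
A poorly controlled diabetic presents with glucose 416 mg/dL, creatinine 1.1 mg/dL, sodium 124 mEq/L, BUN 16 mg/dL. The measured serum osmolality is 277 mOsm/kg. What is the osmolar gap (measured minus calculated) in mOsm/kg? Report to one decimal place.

0.2 mOsm/kg

Calculated osmolality = 2·Na + glucose/18 + BUN/2.8
= 2·124 + 416/18 + 16/2.8
= 248 + 23.11 + 5.71
= 276.82 mOsm/kg ≈ 276.8 mOsm/kg
Osmolar gap = measured − calculated = 277 − 276.8 = 0.2 mOsm/kg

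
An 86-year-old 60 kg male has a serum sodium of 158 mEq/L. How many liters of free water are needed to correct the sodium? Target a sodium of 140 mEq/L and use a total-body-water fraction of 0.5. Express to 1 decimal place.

3.9 L

TBW = 0.5 · 60 = 30 L
Free water deficit = TBW · (Na/140 − 1)
= 30 · (158/140 − 1)
= 30 · 0.1286
= 3.86 L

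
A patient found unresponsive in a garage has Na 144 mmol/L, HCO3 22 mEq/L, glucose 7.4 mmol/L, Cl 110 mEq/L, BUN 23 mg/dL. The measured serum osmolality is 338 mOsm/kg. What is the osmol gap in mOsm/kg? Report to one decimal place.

Calculated osmolality = 2·Na + glucose + BUN/2.8
= 2·144 + 7.4 + 23/2.8
= 288 + 7.40 + 8.21
= 303.61 mOsm/kg ≈ 303.6 mOsm/kg
Osmolar gap = measured − calculated = 338 − 303.6 = 34.4 mOsm/kg

34.4 mOsm/kg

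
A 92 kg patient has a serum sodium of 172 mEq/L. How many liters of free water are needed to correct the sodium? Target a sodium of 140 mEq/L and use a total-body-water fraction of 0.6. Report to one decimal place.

TBW = 0.6 · 92 = 55.2 L
Free water deficit = TBW · (Na/140 − 1)
= 55.2 · (172/140 − 1)
= 55.2 · 0.2286
= 12.62 L

12.6 L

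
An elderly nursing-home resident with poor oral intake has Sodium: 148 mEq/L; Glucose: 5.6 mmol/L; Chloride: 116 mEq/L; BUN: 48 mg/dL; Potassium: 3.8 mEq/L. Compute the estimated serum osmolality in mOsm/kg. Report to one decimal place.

Calculated osmolality = 2·Na + glucose + BUN/2.8
= 2·148 + 5.6 + 48/2.8
= 296 + 5.60 + 17.14
= 318.74 mOsm/kg

318.7 mOsm/kg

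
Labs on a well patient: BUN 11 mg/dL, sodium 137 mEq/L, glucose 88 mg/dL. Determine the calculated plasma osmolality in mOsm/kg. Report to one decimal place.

Calculated osmolality = 2·Na + glucose/18 + BUN/2.8
= 2·137 + 88/18 + 11/2.8
= 274 + 4.89 + 3.93
= 282.82 mOsm/kg

282.8 mOsm/kg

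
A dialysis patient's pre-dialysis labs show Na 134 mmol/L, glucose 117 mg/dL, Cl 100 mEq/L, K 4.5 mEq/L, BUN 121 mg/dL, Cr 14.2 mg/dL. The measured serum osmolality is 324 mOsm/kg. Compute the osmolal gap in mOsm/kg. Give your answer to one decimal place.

Calculated osmolality = 2·Na + glucose/18 + BUN/2.8
= 2·134 + 117/18 + 121/2.8
= 268 + 6.50 + 43.21
= 317.71 mOsm/kg ≈ 317.7 mOsm/kg
Osmolar gap = measured − calculated = 324 − 317.7 = 6.3 mOsm/kg

6.3 mOsm/kg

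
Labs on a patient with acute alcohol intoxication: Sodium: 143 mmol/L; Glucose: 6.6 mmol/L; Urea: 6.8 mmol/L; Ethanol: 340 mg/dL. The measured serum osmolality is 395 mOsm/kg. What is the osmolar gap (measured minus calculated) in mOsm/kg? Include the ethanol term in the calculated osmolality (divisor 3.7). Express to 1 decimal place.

Calculated osmolality = 2·Na + glucose + urea + ethanol/3.7
= 2·143 + 6.6 + 6.8 + 340/3.7
= 286 + 6.60 + 6.80 + 91.89
= 391.29 mOsm/kg ≈ 391.3 mOsm/kg
Osmolar gap = measured − calculated = 395 − 391.3 = 3.7 mOsm/kg

3.7 mOsm/kg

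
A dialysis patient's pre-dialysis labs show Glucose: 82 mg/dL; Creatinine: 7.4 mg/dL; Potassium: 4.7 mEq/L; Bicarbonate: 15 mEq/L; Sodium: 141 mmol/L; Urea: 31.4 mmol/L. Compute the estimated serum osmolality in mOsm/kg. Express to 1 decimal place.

318.0 mOsm/kg

Calculated osmolality = 2·Na + glucose/18 + urea
= 2·141 + 82/18 + 31.4
= 282 + 4.56 + 31.40
= 317.96 mOsm/kg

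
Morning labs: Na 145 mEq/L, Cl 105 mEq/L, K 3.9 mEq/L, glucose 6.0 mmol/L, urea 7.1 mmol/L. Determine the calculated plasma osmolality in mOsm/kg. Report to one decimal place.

Calculated osmolality = 2·Na + glucose + urea
= 2·145 + 6 + 7.1
= 290 + 6 + 7.10
= 303.1 mOsm/kg

303.1 mOsm/kg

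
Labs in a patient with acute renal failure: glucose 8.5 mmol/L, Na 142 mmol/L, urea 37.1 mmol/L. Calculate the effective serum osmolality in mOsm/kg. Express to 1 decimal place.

Effective osmolality excludes urea (freely permeant across cell membranes):
2·Na + glucose
= 2·142 + 8.5
= 284 + 8.5
= 292.5 mOsm/kg

292.5 mOsm/kg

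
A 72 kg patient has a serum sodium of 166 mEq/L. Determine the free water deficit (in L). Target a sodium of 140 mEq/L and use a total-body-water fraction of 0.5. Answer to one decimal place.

6.7 L

TBW = 0.5 · 72 = 36 L
Free water deficit = TBW · (Na/140 − 1)
= 36 · (166/140 − 1)
= 36 · 0.1857
= 6.69 L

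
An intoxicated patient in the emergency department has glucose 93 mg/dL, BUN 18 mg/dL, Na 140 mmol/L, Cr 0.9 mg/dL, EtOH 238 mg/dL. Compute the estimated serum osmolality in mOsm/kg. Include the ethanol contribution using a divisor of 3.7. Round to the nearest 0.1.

355.9 mOsm/kg

Calculated osmolality = 2·Na + glucose/18 + BUN/2.8 + ethanol/3.7
= 2·140 + 93/18 + 18/2.8 + 238/3.7
= 280 + 5.17 + 6.43 + 64.32
= 355.92 mOsm/kg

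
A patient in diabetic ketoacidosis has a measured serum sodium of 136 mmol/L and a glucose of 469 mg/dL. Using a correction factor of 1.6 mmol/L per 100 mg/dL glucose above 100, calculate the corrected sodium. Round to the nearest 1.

Corrected Na = measured Na + 1.6 · (glucose − 100)/100
= 136 + 1.6 · (469 − 100)/100
= 136 + 5.9
= 141.9 mmol/L

142 mmol/L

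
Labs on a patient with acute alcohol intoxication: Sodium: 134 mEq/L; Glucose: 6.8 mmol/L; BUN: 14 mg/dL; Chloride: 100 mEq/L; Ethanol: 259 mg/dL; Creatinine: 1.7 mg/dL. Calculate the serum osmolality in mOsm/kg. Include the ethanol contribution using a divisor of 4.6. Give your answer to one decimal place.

336.1 mOsm/kg

Calculated osmolality = 2·Na + glucose + BUN/2.8 + ethanol/4.6
= 2·134 + 6.8 + 14/2.8 + 259/4.6
= 268 + 6.80 + 5 + 56.30
= 336.1 mOsm/kg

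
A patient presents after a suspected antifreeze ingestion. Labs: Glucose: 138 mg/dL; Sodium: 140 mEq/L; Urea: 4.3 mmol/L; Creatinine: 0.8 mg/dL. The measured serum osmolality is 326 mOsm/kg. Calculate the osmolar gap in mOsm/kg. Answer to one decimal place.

Calculated osmolality = 2·Na + glucose/18 + urea
= 2·140 + 138/18 + 4.3
= 280 + 7.67 + 4.30
= 291.97 mOsm/kg ≈ 292.0 mOsm/kg
Osmolar gap = measured − calculated = 326 − 292.0 = 34.0 mOsm/kg

34.0 mOsm/kg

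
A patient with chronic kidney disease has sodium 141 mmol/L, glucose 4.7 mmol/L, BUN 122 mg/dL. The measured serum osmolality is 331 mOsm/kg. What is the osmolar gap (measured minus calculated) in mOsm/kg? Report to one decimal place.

0.7 mOsm/kg

Calculated osmolality = 2·Na + glucose + BUN/2.8
= 2·141 + 4.7 + 122/2.8
= 282 + 4.70 + 43.57
= 330.27 mOsm/kg ≈ 330.3 mOsm/kg
Osmolar gap = measured − calculated = 331 − 330.3 = 0.7 mOsm/kg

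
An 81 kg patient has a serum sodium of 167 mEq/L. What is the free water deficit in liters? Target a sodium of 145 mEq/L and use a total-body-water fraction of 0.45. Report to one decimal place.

5.5 L

TBW = 0.45 · 81 = 36.45 L
Free water deficit = TBW · (Na/145 − 1)
= 36.45 · (167/145 − 1)
= 36.45 · 0.1517
= 5.53 L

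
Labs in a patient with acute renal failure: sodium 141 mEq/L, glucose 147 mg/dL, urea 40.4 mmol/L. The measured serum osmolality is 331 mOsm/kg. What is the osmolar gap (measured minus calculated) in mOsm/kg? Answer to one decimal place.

0.4 mOsm/kg

Calculated osmolality = 2·Na + glucose/18 + urea
= 2·141 + 147/18 + 40.4
= 282 + 8.17 + 40.40
= 330.57 mOsm/kg ≈ 330.6 mOsm/kg
Osmolar gap = measured − calculated = 331 − 330.6 = 0.4 mOsm/kg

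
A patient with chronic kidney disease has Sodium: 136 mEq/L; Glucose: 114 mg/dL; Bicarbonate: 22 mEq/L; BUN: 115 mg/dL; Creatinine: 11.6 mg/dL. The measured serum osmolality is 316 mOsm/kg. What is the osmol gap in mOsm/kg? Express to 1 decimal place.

-3.4 mOsm/kg

Calculated osmolality = 2·Na + glucose/18 + BUN/2.8
= 2·136 + 114/18 + 115/2.8
= 272 + 6.33 + 41.07
= 319.4 mOsm/kg ≈ 319.4 mOsm/kg
Osmolar gap = measured − calculated = 316 − 319.4 = -3.4 mOsm/kg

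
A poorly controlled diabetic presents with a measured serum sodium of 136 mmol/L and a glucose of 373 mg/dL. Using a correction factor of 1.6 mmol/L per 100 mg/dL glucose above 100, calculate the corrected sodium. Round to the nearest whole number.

Corrected Na = measured Na + 1.6 · (glucose − 100)/100
= 136 + 1.6 · (373 − 100)/100
= 136 + 4.4
= 140.4 mmol/L

140 mmol/L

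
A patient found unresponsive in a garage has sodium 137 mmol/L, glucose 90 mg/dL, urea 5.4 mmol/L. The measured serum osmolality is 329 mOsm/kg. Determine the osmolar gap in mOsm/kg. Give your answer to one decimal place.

Calculated osmolality = 2·Na + glucose/18 + urea
= 2·137 + 90/18 + 5.4
= 274 + 5 + 5.40
= 284.4 mOsm/kg ≈ 284.4 mOsm/kg
Osmolar gap = measured − calculated = 329 − 284.4 = 44.6 mOsm/kg

44.6 mOsm/kg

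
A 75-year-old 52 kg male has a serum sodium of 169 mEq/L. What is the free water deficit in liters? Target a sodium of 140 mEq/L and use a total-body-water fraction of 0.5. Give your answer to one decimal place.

5.4 L

TBW = 0.5 · 52 = 26 L
Free water deficit = TBW · (Na/140 − 1)
= 26 · (169/140 − 1)
= 26 · 0.2071
= 5.38 L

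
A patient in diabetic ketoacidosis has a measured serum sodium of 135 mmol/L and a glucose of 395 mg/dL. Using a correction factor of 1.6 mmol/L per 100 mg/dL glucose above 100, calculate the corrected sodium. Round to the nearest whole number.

Corrected Na = measured Na + 1.6 · (glucose − 100)/100
= 135 + 1.6 · (395 − 100)/100
= 135 + 4.7
= 139.7 mmol/L

140 mmol/L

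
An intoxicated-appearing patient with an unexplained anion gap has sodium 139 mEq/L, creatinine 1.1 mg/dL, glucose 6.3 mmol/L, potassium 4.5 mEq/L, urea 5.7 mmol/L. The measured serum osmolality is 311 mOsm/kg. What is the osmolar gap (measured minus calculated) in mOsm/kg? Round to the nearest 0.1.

Calculated osmolality = 2·Na + glucose + urea
= 2·139 + 6.3 + 5.7
= 278 + 6.30 + 5.70
= 290 mOsm/kg ≈ 290.0 mOsm/kg
Osmolar gap = measured − calculated = 311 − 290.0 = 21.0 mOsm/kg

21.0 mOsm/kg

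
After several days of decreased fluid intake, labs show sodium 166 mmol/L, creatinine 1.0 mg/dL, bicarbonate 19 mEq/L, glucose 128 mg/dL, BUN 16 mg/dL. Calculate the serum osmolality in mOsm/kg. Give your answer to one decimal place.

344.8 mOsm/kg

Calculated osmolality = 2·Na + glucose/18 + BUN/2.8
= 2·166 + 128/18 + 16/2.8
= 332 + 7.11 + 5.71
= 344.82 mOsm/kg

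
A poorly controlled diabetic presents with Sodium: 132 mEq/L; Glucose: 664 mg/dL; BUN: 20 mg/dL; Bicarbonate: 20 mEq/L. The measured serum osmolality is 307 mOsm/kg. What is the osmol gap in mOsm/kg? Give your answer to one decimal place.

Calculated osmolality = 2·Na + glucose/18 + BUN/2.8
= 2·132 + 664/18 + 20/2.8
= 264 + 36.89 + 7.14
= 308.03 mOsm/kg ≈ 308.0 mOsm/kg
Osmolar gap = measured − calculated = 307 − 308.0 = -1.0 mOsm/kg

-1.0 mOsm/kg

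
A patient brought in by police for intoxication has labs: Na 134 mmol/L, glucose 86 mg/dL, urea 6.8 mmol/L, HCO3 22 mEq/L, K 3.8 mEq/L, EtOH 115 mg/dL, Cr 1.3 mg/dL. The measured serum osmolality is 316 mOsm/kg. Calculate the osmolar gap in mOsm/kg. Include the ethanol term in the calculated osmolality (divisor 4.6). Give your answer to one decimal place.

Calculated osmolality = 2·Na + glucose/18 + urea + ethanol/4.6
= 2·134 + 86/18 + 6.8 + 115/4.6
= 268 + 4.78 + 6.80 + 25
= 304.58 mOsm/kg ≈ 304.6 mOsm/kg
Osmolar gap = measured − calculated = 316 − 304.6 = 11.4 mOsm/kg

11.4 mOsm/kg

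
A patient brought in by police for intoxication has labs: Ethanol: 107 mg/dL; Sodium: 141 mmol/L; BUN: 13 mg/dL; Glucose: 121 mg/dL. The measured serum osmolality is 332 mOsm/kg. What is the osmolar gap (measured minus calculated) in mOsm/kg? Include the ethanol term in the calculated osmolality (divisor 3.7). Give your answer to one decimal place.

Calculated osmolality = 2·Na + glucose/18 + BUN/2.8 + ethanol/3.7
= 2·141 + 121/18 + 13/2.8 + 107/3.7
= 282 + 6.72 + 4.64 + 28.92
= 322.28 mOsm/kg ≈ 322.3 mOsm/kg
Osmolar gap = measured − calculated = 332 − 322.3 = 9.7 mOsm/kg

9.7 mOsm/kg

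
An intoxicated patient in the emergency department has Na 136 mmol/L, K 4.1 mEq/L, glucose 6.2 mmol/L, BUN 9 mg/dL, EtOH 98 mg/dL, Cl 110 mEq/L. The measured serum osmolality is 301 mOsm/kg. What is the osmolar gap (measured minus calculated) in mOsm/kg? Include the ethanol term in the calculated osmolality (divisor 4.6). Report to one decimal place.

-1.7 mOsm/kg

Calculated osmolality = 2·Na + glucose + BUN/2.8 + ethanol/4.6
= 2·136 + 6.2 + 9/2.8 + 98/4.6
= 272 + 6.20 + 3.21 + 21.30
= 302.71 mOsm/kg ≈ 302.7 mOsm/kg
Osmolar gap = measured − calculated = 301 − 302.7 = -1.7 mOsm/kg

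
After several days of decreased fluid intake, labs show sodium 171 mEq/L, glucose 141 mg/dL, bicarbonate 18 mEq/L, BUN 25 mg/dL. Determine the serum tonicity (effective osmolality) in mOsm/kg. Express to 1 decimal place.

349.8 mOsm/kg

Effective osmolality excludes urea (freely permeant across cell membranes):
2·Na + glucose/18
= 2·171 + 141/18
= 342 + 7.83
= 349.83 mOsm/kg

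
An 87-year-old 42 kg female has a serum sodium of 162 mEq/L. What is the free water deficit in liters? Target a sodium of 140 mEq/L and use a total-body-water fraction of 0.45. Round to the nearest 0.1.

TBW = 0.45 · 42 = 18.9 L
Free water deficit = TBW · (Na/140 − 1)
= 18.9 · (162/140 − 1)
= 18.9 · 0.1571
= 2.97 L

3.0 L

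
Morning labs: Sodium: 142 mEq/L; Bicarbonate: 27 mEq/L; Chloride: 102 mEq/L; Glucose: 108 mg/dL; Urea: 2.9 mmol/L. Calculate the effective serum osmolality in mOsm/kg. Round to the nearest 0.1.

290.0 mOsm/kg

Effective osmolality excludes urea (freely permeant across cell membranes):
2·Na + glucose/18
= 2·142 + 108/18
= 284 + 6
= 290 mOsm/kg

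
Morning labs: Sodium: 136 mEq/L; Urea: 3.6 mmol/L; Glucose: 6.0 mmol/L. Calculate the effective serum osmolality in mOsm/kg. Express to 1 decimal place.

Effective osmolality excludes urea (freely permeant across cell membranes):
2·Na + glucose
= 2·136 + 6
= 272 + 6
= 278 mOsm/kg

278.0 mOsm/kg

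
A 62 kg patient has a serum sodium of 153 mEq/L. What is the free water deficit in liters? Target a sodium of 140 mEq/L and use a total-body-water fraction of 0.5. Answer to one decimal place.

TBW = 0.5 · 62 = 31 L
Free water deficit = TBW · (Na/140 − 1)
= 31 · (153/140 − 1)
= 31 · 0.0929
= 2.88 L

2.9 L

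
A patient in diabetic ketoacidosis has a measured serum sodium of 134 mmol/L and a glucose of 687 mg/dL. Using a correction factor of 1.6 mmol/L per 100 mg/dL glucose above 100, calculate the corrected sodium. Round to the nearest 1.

143 mmol/L

Corrected Na = measured Na + 1.6 · (glucose − 100)/100
= 134 + 1.6 · (687 − 100)/100
= 134 + 9.4
= 143.4 mmol/L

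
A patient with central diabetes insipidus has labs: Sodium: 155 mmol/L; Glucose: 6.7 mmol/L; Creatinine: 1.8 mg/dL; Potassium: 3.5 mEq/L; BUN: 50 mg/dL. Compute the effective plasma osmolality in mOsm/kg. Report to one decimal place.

316.7 mOsm/kg

Effective osmolality excludes urea (freely permeant across cell membranes):
2·Na + glucose
= 2·155 + 6.7
= 310 + 6.7
= 316.7 mOsm/kg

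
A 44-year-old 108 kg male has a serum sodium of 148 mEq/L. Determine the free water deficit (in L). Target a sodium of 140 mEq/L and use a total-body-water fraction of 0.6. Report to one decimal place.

3.7 L

TBW = 0.6 · 108 = 64.8 L
Free water deficit = TBW · (Na/140 − 1)
= 64.8 · (148/140 − 1)
= 64.8 · 0.0571
= 3.7 L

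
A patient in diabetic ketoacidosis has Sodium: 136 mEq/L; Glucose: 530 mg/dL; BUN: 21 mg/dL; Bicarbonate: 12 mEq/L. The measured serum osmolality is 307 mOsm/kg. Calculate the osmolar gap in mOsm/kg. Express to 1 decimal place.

-1.9 mOsm/kg

Calculated osmolality = 2·Na + glucose/18 + BUN/2.8
= 2·136 + 530/18 + 21/2.8
= 272 + 29.44 + 7.50
= 308.94 mOsm/kg ≈ 308.9 mOsm/kg
Osmolar gap = measured − calculated = 307 − 308.9 = -1.9 mOsm/kg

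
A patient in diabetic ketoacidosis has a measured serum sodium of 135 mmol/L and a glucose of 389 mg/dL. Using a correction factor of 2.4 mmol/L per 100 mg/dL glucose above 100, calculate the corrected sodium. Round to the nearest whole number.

142 mmol/L

Corrected Na = measured Na + 2.4 · (glucose − 100)/100
= 135 + 2.4 · (389 − 100)/100
= 135 + 6.9
= 141.9 mmol/L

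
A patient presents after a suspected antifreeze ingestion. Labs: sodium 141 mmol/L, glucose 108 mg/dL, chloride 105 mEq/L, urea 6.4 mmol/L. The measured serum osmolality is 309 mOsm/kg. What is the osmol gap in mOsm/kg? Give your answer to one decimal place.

14.6 mOsm/kg

Calculated osmolality = 2·Na + glucose/18 + urea
= 2·141 + 108/18 + 6.4
= 282 + 6 + 6.40
= 294.4 mOsm/kg ≈ 294.4 mOsm/kg
Osmolar gap = measured − calculated = 309 − 294.4 = 14.6 mOsm/kg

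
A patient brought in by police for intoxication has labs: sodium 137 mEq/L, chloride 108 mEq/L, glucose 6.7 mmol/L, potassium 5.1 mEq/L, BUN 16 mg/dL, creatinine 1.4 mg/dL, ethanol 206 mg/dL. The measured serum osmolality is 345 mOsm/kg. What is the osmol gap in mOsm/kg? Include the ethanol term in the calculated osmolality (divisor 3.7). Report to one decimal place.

2.9 mOsm/kg

Calculated osmolality = 2·Na + glucose + BUN/2.8 + ethanol/3.7
= 2·137 + 6.7 + 16/2.8 + 206/3.7
= 274 + 6.70 + 5.71 + 55.68
= 342.09 mOsm/kg ≈ 342.1 mOsm/kg
Osmolar gap = measured − calculated = 345 − 342.1 = 2.9 mOsm/kg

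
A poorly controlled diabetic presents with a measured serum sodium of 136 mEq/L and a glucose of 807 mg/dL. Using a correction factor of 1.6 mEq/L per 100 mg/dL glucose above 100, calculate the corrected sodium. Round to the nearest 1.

147 mEq/L

Corrected Na = measured Na + 1.6 · (glucose − 100)/100
= 136 + 1.6 · (807 − 100)/100
= 136 + 11.3
= 147.3 mEq/L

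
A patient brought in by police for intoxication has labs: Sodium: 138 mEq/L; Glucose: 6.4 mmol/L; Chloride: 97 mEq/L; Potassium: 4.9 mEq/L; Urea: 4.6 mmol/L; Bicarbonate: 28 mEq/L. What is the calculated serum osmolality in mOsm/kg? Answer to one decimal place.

287.0 mOsm/kg

Calculated osmolality = 2·Na + glucose + urea
= 2·138 + 6.4 + 4.6
= 276 + 6.40 + 4.60
= 287 mOsm/kg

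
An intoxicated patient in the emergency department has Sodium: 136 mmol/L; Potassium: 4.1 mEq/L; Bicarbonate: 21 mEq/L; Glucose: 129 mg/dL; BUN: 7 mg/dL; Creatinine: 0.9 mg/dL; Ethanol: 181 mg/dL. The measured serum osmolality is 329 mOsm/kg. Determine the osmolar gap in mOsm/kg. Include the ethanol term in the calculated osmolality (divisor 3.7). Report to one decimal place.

-1.6 mOsm/kg

Calculated osmolality = 2·Na + glucose/18 + BUN/2.8 + ethanol/3.7
= 2·136 + 129/18 + 7/2.8 + 181/3.7
= 272 + 7.17 + 2.50 + 48.92
= 330.59 mOsm/kg ≈ 330.6 mOsm/kg
Osmolar gap = measured − calculated = 329 − 330.6 = -1.6 mOsm/kg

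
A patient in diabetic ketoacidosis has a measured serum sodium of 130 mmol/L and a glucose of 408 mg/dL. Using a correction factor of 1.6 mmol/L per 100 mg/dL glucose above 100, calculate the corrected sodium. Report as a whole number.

135 mmol/L

Corrected Na = measured Na + 1.6 · (glucose − 100)/100
= 130 + 1.6 · (408 − 100)/100
= 130 + 4.9
= 134.9 mmol/L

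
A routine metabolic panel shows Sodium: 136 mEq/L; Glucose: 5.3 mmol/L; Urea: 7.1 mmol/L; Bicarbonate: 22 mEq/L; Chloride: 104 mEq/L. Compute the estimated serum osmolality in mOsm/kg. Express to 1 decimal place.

Calculated osmolality = 2·Na + glucose + urea
= 2·136 + 5.3 + 7.1
= 272 + 5.30 + 7.10
= 284.4 mOsm/kg

284.4 mOsm/kg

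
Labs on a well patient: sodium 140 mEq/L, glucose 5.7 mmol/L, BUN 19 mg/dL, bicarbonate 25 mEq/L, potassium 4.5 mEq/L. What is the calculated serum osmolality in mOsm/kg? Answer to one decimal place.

Calculated osmolality = 2·Na + glucose + BUN/2.8
= 2·140 + 5.7 + 19/2.8
= 280 + 5.70 + 6.79
= 292.49 mOsm/kg

292.5 mOsm/kg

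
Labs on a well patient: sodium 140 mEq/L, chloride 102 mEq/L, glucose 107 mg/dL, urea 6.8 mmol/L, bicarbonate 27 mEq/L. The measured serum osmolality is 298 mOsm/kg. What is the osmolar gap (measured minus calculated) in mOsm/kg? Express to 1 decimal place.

5.3 mOsm/kg

Calculated osmolality = 2·Na + glucose/18 + urea
= 2·140 + 107/18 + 6.8
= 280 + 5.94 + 6.80
= 292.74 mOsm/kg ≈ 292.7 mOsm/kg
Osmolar gap = measured − calculated = 298 − 292.7 = 5.3 mOsm/kg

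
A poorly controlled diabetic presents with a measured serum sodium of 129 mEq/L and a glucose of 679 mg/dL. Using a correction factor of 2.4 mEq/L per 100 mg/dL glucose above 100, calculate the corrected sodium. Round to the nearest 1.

Corrected Na = measured Na + 2.4 · (glucose − 100)/100
= 129 + 2.4 · (679 − 100)/100
= 129 + 13.9
= 142.9 mEq/L

143 mEq/L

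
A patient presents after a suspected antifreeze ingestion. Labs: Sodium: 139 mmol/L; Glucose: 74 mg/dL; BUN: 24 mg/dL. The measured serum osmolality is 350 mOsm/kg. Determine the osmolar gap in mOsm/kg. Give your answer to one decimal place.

59.3 mOsm/kg

Calculated osmolality = 2·Na + glucose/18 + BUN/2.8
= 2·139 + 74/18 + 24/2.8
= 278 + 4.11 + 8.57
= 290.68 mOsm/kg ≈ 290.7 mOsm/kg
Osmolar gap = measured − calculated = 350 − 290.7 = 59.3 mOsm/kg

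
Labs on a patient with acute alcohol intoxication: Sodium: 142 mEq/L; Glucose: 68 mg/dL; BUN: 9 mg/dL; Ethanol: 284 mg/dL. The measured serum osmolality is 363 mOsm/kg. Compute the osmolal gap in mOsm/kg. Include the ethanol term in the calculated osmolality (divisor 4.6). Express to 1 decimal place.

Calculated osmolality = 2·Na + glucose/18 + BUN/2.8 + ethanol/4.6
= 2·142 + 68/18 + 9/2.8 + 284/4.6
= 284 + 3.78 + 3.21 + 61.74
= 352.73 mOsm/kg ≈ 352.7 mOsm/kg
Osmolar gap = measured − calculated = 363 − 352.7 = 10.3 mOsm/kg

10.3 mOsm/kg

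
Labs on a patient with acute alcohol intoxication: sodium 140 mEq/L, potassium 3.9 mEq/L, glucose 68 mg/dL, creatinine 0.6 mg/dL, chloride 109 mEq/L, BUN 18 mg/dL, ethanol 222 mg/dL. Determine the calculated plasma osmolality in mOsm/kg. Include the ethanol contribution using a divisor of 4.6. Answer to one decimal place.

Calculated osmolality = 2·Na + glucose/18 + BUN/2.8 + ethanol/4.6
= 2·140 + 68/18 + 18/2.8 + 222/4.6
= 280 + 3.78 + 6.43 + 48.26
= 338.47 mOsm/kg

338.5 mOsm/kg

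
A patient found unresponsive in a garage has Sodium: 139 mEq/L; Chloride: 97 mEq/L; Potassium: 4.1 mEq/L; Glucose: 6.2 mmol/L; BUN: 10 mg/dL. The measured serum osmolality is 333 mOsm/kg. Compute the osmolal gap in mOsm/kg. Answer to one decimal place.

Calculated osmolality = 2·Na + glucose + BUN/2.8
= 2·139 + 6.2 + 10/2.8
= 278 + 6.20 + 3.57
= 287.77 mOsm/kg ≈ 287.8 mOsm/kg
Osmolar gap = measured − calculated = 333 − 287.8 = 45.2 mOsm/kg

45.2 mOsm/kg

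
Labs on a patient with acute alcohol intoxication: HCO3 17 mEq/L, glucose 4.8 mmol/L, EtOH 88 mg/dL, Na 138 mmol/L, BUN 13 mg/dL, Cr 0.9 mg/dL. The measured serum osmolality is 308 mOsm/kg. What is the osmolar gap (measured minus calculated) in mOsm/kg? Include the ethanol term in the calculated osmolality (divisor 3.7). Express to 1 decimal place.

Calculated osmolality = 2·Na + glucose + BUN/2.8 + ethanol/3.7
= 2·138 + 4.8 + 13/2.8 + 88/3.7
= 276 + 4.80 + 4.64 + 23.78
= 309.22 mOsm/kg ≈ 309.2 mOsm/kg
Osmolar gap = measured − calculated = 308 − 309.2 = -1.2 mOsm/kg

-1.2 mOsm/kg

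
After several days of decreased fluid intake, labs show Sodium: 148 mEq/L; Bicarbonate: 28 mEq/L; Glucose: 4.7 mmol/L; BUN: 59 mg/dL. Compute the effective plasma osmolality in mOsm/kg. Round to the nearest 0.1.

300.7 mOsm/kg

Effective osmolality excludes urea (freely permeant across cell membranes):
2·Na + glucose
= 2·148 + 4.7
= 296 + 4.7
= 300.7 mOsm/kg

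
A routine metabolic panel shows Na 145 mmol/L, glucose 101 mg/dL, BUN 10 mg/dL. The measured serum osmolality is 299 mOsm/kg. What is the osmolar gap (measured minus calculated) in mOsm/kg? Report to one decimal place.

Calculated osmolality = 2·Na + glucose/18 + BUN/2.8
= 2·145 + 101/18 + 10/2.8
= 290 + 5.61 + 3.57
= 299.18 mOsm/kg ≈ 299.2 mOsm/kg
Osmolar gap = measured − calculated = 299 − 299.2 = -0.2 mOsm/kg

-0.2 mOsm/kg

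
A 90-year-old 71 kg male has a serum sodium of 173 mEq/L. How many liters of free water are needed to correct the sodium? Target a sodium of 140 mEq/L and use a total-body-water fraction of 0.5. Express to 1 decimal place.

TBW = 0.5 · 71 = 35.5 L
Free water deficit = TBW · (Na/140 − 1)
= 35.5 · (173/140 − 1)
= 35.5 · 0.2357
= 8.37 L

8.4 L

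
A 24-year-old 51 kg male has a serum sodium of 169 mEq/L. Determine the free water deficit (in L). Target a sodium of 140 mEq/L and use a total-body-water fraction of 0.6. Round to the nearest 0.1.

TBW = 0.6 · 51 = 30.6 L
Free water deficit = TBW · (Na/140 − 1)
= 30.6 · (169/140 − 1)
= 30.6 · 0.2071
= 6.34 L

6.3 L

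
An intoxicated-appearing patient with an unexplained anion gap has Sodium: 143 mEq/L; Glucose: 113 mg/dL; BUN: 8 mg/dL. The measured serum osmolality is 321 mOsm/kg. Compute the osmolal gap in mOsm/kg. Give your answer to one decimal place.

25.9 mOsm/kg

Calculated osmolality = 2·Na + glucose/18 + BUN/2.8
= 2·143 + 113/18 + 8/2.8
= 286 + 6.28 + 2.86
= 295.14 mOsm/kg ≈ 295.1 mOsm/kg
Osmolar gap = measured − calculated = 321 − 295.1 = 25.9 mOsm/kg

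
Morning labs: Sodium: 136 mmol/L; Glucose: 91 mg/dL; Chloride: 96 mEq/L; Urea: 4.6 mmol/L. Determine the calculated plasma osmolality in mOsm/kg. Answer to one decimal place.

Calculated osmolality = 2·Na + glucose/18 + urea
= 2·136 + 91/18 + 4.6
= 272 + 5.06 + 4.60
= 281.66 mOsm/kg

281.7 mOsm/kg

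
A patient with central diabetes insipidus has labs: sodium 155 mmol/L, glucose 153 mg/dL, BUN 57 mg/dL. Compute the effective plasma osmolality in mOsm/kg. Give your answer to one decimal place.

Effective osmolality excludes urea (freely permeant across cell membranes):
2·Na + glucose/18
= 2·155 + 153/18
= 310 + 8.5
= 318.5 mOsm/kg

318.5 mOsm/kg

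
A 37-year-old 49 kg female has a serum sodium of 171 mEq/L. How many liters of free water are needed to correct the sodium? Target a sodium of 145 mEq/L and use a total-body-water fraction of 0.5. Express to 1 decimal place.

TBW = 0.5 · 49 = 24.5 L
Free water deficit = TBW · (Na/145 − 1)
= 24.5 · (171/145 − 1)
= 24.5 · 0.1793
= 4.39 L

4.4 L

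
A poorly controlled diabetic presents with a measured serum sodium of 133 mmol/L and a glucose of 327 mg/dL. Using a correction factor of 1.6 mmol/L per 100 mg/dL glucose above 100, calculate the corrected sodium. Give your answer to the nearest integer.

137 mmol/L

Corrected Na = measured Na + 1.6 · (glucose − 100)/100
= 133 + 1.6 · (327 − 100)/100
= 133 + 3.6
= 136.6 mmol/L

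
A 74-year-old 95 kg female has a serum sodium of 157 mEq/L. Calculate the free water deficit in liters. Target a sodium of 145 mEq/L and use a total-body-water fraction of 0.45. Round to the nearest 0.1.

TBW = 0.45 · 95 = 42.75 L
Free water deficit = TBW · (Na/145 − 1)
= 42.75 · (157/145 − 1)
= 42.75 · 0.0828
= 3.54 L

3.5 L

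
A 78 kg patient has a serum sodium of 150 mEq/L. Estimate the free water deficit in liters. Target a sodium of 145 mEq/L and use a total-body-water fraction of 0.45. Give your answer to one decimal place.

1.2 L

TBW = 0.45 · 78 = 35.1 L
Free water deficit = TBW · (Na/145 − 1)
= 35.1 · (150/145 − 1)
= 35.1 · 0.0345
= 1.21 L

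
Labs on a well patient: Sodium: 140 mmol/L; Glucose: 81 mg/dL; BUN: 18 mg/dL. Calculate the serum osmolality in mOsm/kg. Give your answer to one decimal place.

Calculated osmolality = 2·Na + glucose/18 + BUN/2.8
= 2·140 + 81/18 + 18/2.8
= 280 + 4.50 + 6.43
= 290.93 mOsm/kg

290.9 mOsm/kg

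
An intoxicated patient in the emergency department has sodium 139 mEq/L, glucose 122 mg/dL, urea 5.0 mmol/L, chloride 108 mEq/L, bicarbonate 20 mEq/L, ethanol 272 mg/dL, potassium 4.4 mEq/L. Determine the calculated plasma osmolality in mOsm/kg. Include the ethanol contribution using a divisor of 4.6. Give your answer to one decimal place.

Calculated osmolality = 2·Na + glucose/18 + urea + ethanol/4.6
= 2·139 + 122/18 + 5 + 272/4.6
= 278 + 6.78 + 5 + 59.13
= 348.91 mOsm/kg

348.9 mOsm/kg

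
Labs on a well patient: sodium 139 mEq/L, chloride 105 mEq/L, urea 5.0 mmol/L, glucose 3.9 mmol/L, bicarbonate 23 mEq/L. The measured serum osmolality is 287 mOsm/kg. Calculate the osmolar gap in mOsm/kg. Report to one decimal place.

0.1 mOsm/kg

Calculated osmolality = 2·Na + glucose + urea
= 2·139 + 3.9 + 5
= 278 + 3.90 + 5
= 286.9 mOsm/kg ≈ 286.9 mOsm/kg
Osmolar gap = measured − calculated = 287 − 286.9 = 0.1 mOsm/kg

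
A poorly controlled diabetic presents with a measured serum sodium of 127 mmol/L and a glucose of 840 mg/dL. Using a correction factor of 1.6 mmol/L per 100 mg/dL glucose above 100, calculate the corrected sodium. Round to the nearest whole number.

Corrected Na = measured Na + 1.6 · (glucose − 100)/100
= 127 + 1.6 · (840 − 100)/100
= 127 + 11.8
= 138.8 mmol/L

139 mmol/L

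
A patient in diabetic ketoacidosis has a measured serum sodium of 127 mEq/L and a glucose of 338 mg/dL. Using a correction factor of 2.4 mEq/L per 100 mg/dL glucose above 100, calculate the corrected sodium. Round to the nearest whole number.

Corrected Na = measured Na + 2.4 · (glucose − 100)/100
= 127 + 2.4 · (338 − 100)/100
= 127 + 5.7
= 132.7 mEq/L

133 mEq/L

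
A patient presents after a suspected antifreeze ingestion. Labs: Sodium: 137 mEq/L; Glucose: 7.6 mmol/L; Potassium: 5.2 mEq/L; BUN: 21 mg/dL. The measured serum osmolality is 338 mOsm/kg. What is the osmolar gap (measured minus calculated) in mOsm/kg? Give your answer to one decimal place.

48.9 mOsm/kg

Calculated osmolality = 2·Na + glucose + BUN/2.8
= 2·137 + 7.6 + 21/2.8
= 274 + 7.60 + 7.50
= 289.1 mOsm/kg ≈ 289.1 mOsm/kg
Osmolar gap = measured − calculated = 338 − 289.1 = 48.9 mOsm/kg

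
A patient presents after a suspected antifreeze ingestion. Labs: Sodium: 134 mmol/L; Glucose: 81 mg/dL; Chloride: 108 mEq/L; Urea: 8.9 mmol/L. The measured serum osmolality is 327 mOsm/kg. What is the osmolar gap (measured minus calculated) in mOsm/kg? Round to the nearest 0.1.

Calculated osmolality = 2·Na + glucose/18 + urea
= 2·134 + 81/18 + 8.9
= 268 + 4.50 + 8.90
= 281.4 mOsm/kg ≈ 281.4 mOsm/kg
Osmolar gap = measured − calculated = 327 − 281.4 = 45.6 mOsm/kg

45.6 mOsm/kg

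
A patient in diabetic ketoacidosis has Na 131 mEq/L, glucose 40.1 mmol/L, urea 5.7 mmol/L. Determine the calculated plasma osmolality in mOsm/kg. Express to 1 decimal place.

307.8 mOsm/kg

Calculated osmolality = 2·Na + glucose + urea
= 2·131 + 40.1 + 5.7
= 262 + 40.10 + 5.70
= 307.8 mOsm/kg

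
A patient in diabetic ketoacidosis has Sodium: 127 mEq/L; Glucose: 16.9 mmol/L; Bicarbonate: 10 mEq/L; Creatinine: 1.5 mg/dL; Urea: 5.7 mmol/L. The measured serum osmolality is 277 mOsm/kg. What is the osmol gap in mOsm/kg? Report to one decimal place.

Calculated osmolality = 2·Na + glucose + urea
= 2·127 + 16.9 + 5.7
= 254 + 16.90 + 5.70
= 276.6 mOsm/kg ≈ 276.6 mOsm/kg
Osmolar gap = measured − calculated = 277 − 276.6 = 0.4 mOsm/kg

0.4 mOsm/kg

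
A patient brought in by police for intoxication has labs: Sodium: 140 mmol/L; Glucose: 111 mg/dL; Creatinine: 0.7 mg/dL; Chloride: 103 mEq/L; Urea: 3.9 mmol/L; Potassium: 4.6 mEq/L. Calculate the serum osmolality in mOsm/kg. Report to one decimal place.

290.1 mOsm/kg

Calculated osmolality = 2·Na + glucose/18 + urea
= 2·140 + 111/18 + 3.9
= 280 + 6.17 + 3.90
= 290.07 mOsm/kg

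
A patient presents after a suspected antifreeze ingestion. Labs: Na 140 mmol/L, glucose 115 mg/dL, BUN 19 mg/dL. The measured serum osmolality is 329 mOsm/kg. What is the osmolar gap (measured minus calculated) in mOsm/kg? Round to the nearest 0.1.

35.8 mOsm/kg

Calculated osmolality = 2·Na + glucose/18 + BUN/2.8
= 2·140 + 115/18 + 19/2.8
= 280 + 6.39 + 6.79
= 293.18 mOsm/kg ≈ 293.2 mOsm/kg
Osmolar gap = measured − calculated = 329 − 293.2 = 35.8 mOsm/kg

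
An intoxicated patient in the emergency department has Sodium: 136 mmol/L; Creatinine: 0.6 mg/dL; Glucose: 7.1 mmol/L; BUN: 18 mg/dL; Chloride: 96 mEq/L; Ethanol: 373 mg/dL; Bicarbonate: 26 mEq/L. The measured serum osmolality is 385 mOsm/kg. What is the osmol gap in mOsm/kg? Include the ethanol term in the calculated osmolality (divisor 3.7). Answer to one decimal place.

-1.3 mOsm/kg

Calculated osmolality = 2·Na + glucose + BUN/2.8 + ethanol/3.7
= 2·136 + 7.1 + 18/2.8 + 373/3.7
= 272 + 7.10 + 6.43 + 100.81
= 386.34 mOsm/kg ≈ 386.3 mOsm/kg
Osmolar gap = measured − calculated = 385 − 386.3 = -1.3 mOsm/kg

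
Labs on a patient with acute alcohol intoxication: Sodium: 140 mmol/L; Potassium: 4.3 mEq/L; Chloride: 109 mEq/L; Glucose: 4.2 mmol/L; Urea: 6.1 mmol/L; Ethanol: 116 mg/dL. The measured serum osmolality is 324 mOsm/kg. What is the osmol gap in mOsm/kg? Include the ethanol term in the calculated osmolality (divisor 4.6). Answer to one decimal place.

8.5 mOsm/kg

Calculated osmolality = 2·Na + glucose + urea + ethanol/4.6
= 2·140 + 4.2 + 6.1 + 116/4.6
= 280 + 4.20 + 6.10 + 25.22
= 315.52 mOsm/kg ≈ 315.5 mOsm/kg
Osmolar gap = measured − calculated = 324 − 315.5 = 8.5 mOsm/kg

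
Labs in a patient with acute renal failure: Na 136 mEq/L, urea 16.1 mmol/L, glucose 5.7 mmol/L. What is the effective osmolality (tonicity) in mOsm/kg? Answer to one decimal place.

Effective osmolality excludes urea (freely permeant across cell membranes):
2·Na + glucose
= 2·136 + 5.7
= 272 + 5.7
= 277.7 mOsm/kg

277.7 mOsm/kg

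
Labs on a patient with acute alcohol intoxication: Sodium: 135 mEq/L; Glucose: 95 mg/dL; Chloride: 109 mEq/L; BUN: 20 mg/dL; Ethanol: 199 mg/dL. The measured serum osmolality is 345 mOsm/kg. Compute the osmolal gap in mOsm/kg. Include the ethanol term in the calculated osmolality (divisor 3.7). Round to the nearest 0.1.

8.8 mOsm/kg

Calculated osmolality = 2·Na + glucose/18 + BUN/2.8 + ethanol/3.7
= 2·135 + 95/18 + 20/2.8 + 199/3.7
= 270 + 5.28 + 7.14 + 53.78
= 336.2 mOsm/kg ≈ 336.2 mOsm/kg
Osmolar gap = measured − calculated = 345 − 336.2 = 8.8 mOsm/kg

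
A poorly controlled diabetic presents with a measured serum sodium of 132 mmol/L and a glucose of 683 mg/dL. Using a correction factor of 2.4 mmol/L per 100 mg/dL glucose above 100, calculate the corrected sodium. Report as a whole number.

146 mmol/L

Corrected Na = measured Na + 2.4 · (glucose − 100)/100
= 132 + 2.4 · (683 − 100)/100
= 132 + 14
= 146 mmol/L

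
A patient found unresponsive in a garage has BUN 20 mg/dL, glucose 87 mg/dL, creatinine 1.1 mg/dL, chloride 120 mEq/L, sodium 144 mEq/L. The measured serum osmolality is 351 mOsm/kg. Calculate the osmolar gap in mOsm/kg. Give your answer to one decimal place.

Calculated osmolality = 2·Na + glucose/18 + BUN/2.8
= 2·144 + 87/18 + 20/2.8
= 288 + 4.83 + 7.14
= 299.97 mOsm/kg ≈ 300.0 mOsm/kg
Osmolar gap = measured − calculated = 351 − 300.0 = 51.0 mOsm/kg

51.0 mOsm/kg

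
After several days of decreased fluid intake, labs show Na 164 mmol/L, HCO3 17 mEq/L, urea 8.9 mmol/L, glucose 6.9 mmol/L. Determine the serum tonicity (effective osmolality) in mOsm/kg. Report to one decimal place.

334.9 mOsm/kg

Effective osmolality excludes urea (freely permeant across cell membranes):
2·Na + glucose
= 2·164 + 6.9
= 328 + 6.9
= 334.9 mOsm/kg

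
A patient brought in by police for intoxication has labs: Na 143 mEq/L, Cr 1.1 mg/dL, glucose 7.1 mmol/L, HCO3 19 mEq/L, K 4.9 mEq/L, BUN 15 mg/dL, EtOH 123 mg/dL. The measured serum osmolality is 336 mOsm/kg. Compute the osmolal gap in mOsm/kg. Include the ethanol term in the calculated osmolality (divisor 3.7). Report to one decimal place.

4.3 mOsm/kg

Calculated osmolality = 2·Na + glucose + BUN/2.8 + ethanol/3.7
= 2·143 + 7.1 + 15/2.8 + 123/3.7
= 286 + 7.10 + 5.36 + 33.24
= 331.7 mOsm/kg ≈ 331.7 mOsm/kg
Osmolar gap = measured − calculated = 336 − 331.7 = 4.3 mOsm/kg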